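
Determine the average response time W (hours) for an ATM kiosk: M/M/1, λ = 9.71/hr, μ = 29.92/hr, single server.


W = 1/(μ−λ) = 1/(29.92 − 9.71) = 1/20.21 = 0.04948 hr

Final: 0.04948 hr


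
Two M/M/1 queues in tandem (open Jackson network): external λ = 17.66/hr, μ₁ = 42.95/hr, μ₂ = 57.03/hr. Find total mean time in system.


Each node sees arrival rate λ = 17.66/hr (tandem ⇒ throughput preserved).
W₁ = 1/(μ₁−λ) = 1/(42.95−17.66) = 0.03954 hr
W₂ = 1/(μ₂−λ) = 1/(57.03−17.66) = 0.02540 hr
W_total = W₁ + W₂ = 0.03954 + 0.02540 = 0.06494 hr

Final: 0.06494 hr


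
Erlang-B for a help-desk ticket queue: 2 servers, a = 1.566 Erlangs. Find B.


B(c,a) = (a^c/c!) / Σ_{k=0}^{c} a^k/k!
a^2/2! = 1.226178
Σ terms (k=0..2): 1.00000 + 1.56600 + 1.22618 = 3.792178
B = 1.226178/3.792178 = 0.323344

Final: 0.323344


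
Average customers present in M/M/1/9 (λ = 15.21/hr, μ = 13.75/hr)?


ρ = 15.21/13.75 = 1.1062
L = ρ[1 − (K+1)ρ^K + Kρ^(K+1)] / [(1−ρ)(1−ρ^(K+1))]
Numerator: 1.1062·(1 − 10·2.479926 + 9·2.743249) = 0.984481
Denominator: (-0.1062)·(-1.743249) = 0.185101
L = 0.984481/0.185101 = 5.3186

Final: 5.3186


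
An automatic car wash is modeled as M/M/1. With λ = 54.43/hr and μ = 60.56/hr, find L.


ρ = λ/μ = 54.43/60.56 = 0.8988
L = ρ/(1−ρ) = 0.8988/(1 − 0.8988) = 0.8988/0.1012 = 8.8793

Final: 8.8793


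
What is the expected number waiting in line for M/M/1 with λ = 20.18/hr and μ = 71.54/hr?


ρ = 20.18/71.54 = 0.2821
Lq = ρ²/(1−ρ) = 0.07957/0.7179 = 0.1108

Final: 0.1108


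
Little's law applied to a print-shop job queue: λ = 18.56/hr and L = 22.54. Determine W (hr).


W = L/λ = 22.54/18.56 = 1.2144 hr

Final: 1.2144 hr


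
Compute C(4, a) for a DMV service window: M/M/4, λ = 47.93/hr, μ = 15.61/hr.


a = λ/μ = 3.0705; ρ = a/4 = 0.7676
P₀ = 0.033846 (from M/M/c formula)
C(c,a) = [a^c/(c!(1−ρ))]·P₀ = [88.88288/(24·0.2324)]·0.033846
= 15.93684·0.033846 = 0.539394

Final: 0.539394


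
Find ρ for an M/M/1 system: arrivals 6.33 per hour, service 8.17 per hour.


ρ = λ/μ = 6.33/8.17 = 0.7748

Final: 0.7748


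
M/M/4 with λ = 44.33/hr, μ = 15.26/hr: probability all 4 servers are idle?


a = λ/μ = 44.33/15.26 = 2.9050; ρ = a/c = 0.7262
Σ_{k=0}^{3} a^k/k! (terms k=0..3) = 1.00000 + 2.90498 + 4.21946 + 4.08581 = 12.21025
Tail: a^4/(4!(1−ρ)) = 71.21522/(24·0.2738) = 10.83926
P₀ = 1/(12.21025 + 10.83926) = 1/23.04951 = 0.043385

Final: 0.043385


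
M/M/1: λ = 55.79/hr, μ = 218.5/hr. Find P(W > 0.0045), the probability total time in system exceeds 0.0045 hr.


W ~ Exponential(μ−λ) for M/M/1.
μ − λ = 218.5 − 55.79 = 162.7100
P(W > t) = e^{−(μ−λ)t} = e^{−0.7322} = 0.480852

Final: 0.480852


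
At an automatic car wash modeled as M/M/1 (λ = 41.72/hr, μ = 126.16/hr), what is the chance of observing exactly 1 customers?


ρ = 41.72/126.16 = 0.3307
P_n = (1−ρ)·ρ^n = (1 − 0.3307)·0.3307^1 = 0.6693·0.330691 = 0.221335

Final: 0.221335


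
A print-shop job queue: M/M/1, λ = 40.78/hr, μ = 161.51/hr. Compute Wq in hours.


ρ = 40.78/161.51 = 0.2525
Wq = ρ/(μ−λ) = 0.2525/(161.51 − 40.78) = 0.2525/120.73 = 0.002091 hr

Final: 0.002091 hr


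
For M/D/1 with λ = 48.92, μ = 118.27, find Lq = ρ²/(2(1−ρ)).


ρ = 48.92/118.27 = 0.4136
M/D/1: Lq = ρ²/(2(1−ρ)) = 0.1711/(2·0.5864) = 0.14589

Final: 0.14589


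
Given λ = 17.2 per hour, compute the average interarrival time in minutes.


Mean interarrival time = 1/λ = 1/17.2 hour = 0.05814 hour
In minutes: 0.05814 × 60 = 3.4884 min

Final: 3.4884 min


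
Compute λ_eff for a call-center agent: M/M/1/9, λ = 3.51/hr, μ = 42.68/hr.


ρ = 0.08224; P_K = (1−ρ)ρ^9/(1−ρ^10) = 1.579e-10
λ_eff = λ(1 − P_K) = 3.51·(1 − 1.579e-10) = 3.51·1.000000 = 3.5100 /hr

Final: 3.5100 /hr


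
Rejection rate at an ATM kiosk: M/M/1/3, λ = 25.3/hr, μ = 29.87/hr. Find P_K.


ρ = λ/μ = 25.3/29.87 = 0.8470
P_K = (1−ρ)ρ^K/(1−ρ^(K+1)) = (0.1530·0.607653)/(1 − 0.514685)
= 0.092969/0.485315 = 0.191564

Final: 0.191564


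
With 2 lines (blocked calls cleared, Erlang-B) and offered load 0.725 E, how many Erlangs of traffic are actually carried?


B(2,0.725) = 0.132212 (Erlang-B)
Carried load = a(1 − B) = 0.725·(1 − 0.132212) = 0.725·0.867788 = 0.6291 E

Final: 0.6291 Erlangs


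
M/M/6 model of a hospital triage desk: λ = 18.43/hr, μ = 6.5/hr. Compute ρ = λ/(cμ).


ρ = λ/(cμ) = 18.43/(6·6.5) = 18.43/39.00 = 0.4726

Final: 0.4726


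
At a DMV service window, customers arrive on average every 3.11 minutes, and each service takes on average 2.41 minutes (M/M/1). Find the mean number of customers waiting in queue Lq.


λ = 60/3.11 = 19.2926 /hr
μ = 60/2.41 = 24.8963 /hr
ρ = λ/μ = 19.2926/24.8963 = 0.7749
Lq = ρ²/(1−ρ) = 0.6005/0.2251 = 2.6679

Final: 2.6679


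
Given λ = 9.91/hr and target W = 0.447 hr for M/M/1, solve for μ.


W = 1/(μ−λ) ⇒ μ − λ = 1/W = 1/0.447 = 2.2371
μ = λ + 1/W = 9.91 + 2.2371 = 12.1471 per hr

Final: 12.1471 /hr


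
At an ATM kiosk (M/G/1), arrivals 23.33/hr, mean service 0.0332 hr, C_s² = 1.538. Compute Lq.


ρ = λ·E[S] = 23.33·0.0332 = 0.7746
Lq = ρ²(1+C_s²)/(2(1−ρ)) = 0.5999·(1+1.538)/(2·0.2254)
= 0.5999·2.5380/0.4509 = 3.37698

Final: 3.37698


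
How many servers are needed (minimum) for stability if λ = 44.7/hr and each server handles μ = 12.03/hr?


Stability requires cμ > λ ⇔ c > λ/μ.
λ/μ = 44.7/12.03 = 3.7157
Minimum integer c = ⌊3.7157⌋ + 1 = 4
Check: 4·12.03 = 48.12 > 44.7, while 3·12.03 = 36.09 ≤ 44.7

Final: 4 servers


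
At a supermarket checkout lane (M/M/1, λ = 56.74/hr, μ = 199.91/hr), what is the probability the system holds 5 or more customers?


ρ = 56.74/199.91 = 0.2838
P(N ≥ n) = ρ^n = 0.2838^5 = 0.001842

Final: 0.001842


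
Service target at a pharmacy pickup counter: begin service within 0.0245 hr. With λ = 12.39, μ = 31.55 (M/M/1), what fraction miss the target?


ρ = 12.39/31.55 = 0.3927
P(Wq > t) = ρ·e^{−(μ−λ)t} = 0.3927·e^{−0.4694}
= 0.3927·0.625365 = 0.245587

Final: 0.245587


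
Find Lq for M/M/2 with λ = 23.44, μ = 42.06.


a = λ/μ = 0.5573; ρ = a/2 = 0.2786
P₀ = 0.564150
Lq = P₀·a^c·ρ / (c!·(1−ρ)²) = 0.564150·0.31058·0.2786/(2·0.52035)
= 0.04691

Final: 0.04691


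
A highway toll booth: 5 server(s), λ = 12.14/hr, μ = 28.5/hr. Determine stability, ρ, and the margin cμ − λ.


Total capacity cμ = 5·28.5 = 142.50/hr
ρ = λ/(cμ) = 12.14/142.50 = 0.08519
Stable ⇔ ρ < 1: YES
Spare capacity = cμ − λ = 142.50 − 12.14 = 130.36/hr

Final: ρ = 0.08519; stable; margin = 130.36/hr


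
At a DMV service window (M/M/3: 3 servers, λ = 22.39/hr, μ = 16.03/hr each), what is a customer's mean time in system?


a = 1.3968; ρ = 0.4656; P₀ = 0.236852
Lq = P₀·a^c·ρ/(c!(1−ρ)²) = 0.17536
Wq = Lq/λ = 0.17536/22.39 = 0.007832 hr
W = Wq + 1/μ = 0.007832 + 0.06238 = 0.07022 hr

Final: 0.07022 hr


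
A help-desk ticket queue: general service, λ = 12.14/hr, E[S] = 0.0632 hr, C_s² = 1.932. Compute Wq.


ρ = λ·E[S] = 12.14·0.0632 = 0.7672
E[S²] = E[S]²(1+C_s²) = 0.0632²·(1+1.932) = 0.011711
Wq = λ·E[S²]/(2(1−ρ)) = 12.14·0.011711/(2·0.2328) = 0.30542 hr

Final: 0.30542 hr


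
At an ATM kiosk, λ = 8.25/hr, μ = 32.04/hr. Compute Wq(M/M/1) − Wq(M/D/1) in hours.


ρ = 8.25/32.04 = 0.2575
Wq(M/M/1) = ρ/(μ−λ) = 0.2575/23.79 = 0.01082 hr
Wq(M/D/1) = ρ/(2(μ−λ)) = 0.005412 hr
Savings = 0.01082 − 0.005412 = 0.005412 hr

Final: 0.005412 hr


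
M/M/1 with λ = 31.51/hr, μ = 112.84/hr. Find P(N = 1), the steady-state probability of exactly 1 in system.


ρ = 31.51/112.84 = 0.2792
P_n = (1−ρ)·ρ^n = (1 − 0.2792)·0.2792^1 = 0.7208·0.279245 = 0.201267

Final: 0.201267


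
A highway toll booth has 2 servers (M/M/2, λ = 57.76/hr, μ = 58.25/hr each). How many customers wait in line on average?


a = λ/μ = 0.9916; ρ = a/2 = 0.4958
P₀ = 0.337083
Lq = P₀·a^c·ρ / (c!·(1−ρ)²) = 0.337083·0.98325·0.4958/(2·0.25422)
= 0.32319

Final: 0.32319


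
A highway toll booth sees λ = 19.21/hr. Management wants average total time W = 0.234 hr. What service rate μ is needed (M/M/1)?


W = 1/(μ−λ) ⇒ μ − λ = 1/W = 1/0.234 = 4.2735
μ = λ + 1/W = 19.21 + 4.2735 = 23.4835 per hr

Final: 23.4835 /hr


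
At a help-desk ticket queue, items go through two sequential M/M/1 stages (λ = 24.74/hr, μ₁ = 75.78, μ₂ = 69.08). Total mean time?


Each node sees arrival rate λ = 24.74/hr (tandem ⇒ throughput preserved).
W₁ = 1/(μ₁−λ) = 1/(75.78−24.74) = 0.01959 hr
W₂ = 1/(μ₂−λ) = 1/(69.08−24.74) = 0.02255 hr
W_total = W₁ + W₂ = 0.01959 + 0.02255 = 0.04215 hr

Final: 0.04215 hr


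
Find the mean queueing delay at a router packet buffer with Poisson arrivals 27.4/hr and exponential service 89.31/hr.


ρ = 27.4/89.31 = 0.3068
Wq = ρ/(μ−λ) = 0.3068/(89.31 − 27.4) = 0.3068/61.91 = 0.004956 hr

Final: 0.004956 hr


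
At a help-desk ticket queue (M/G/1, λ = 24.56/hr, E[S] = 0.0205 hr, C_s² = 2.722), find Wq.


ρ = λ·E[S] = 24.56·0.0205 = 0.5035
E[S²] = E[S]²(1+C_s²) = 0.0205²·(1+2.722) = 0.001564
Wq = λ·E[S²]/(2(1−ρ)) = 24.56·0.001564/(2·0.4965) = 0.03869 hr

Final: 0.03869 hr


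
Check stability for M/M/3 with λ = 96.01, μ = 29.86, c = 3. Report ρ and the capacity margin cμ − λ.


Total capacity cμ = 3·29.86 = 89.58/hr
ρ = λ/(cμ) = 96.01/89.58 = 1.0718
Stable ⇔ ρ < 1: NO
Spare capacity = cμ − λ = 89.58 − 96.01 = -6.43/hr

Final: ρ = 1.0718; unstable; margin = -6.43/hr


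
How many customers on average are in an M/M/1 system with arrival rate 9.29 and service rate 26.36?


ρ = λ/μ = 9.29/26.36 = 0.3524
L = ρ/(1−ρ) = 0.3524/(1 − 0.3524) = 0.3524/0.6476 = 0.5442

Final: 0.5442


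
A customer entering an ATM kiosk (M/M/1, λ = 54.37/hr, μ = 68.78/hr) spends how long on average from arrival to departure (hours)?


W = 1/(μ−λ) = 1/(68.78 − 54.37) = 1/14.41 = 0.06940 hr

Final: 0.06940 hr


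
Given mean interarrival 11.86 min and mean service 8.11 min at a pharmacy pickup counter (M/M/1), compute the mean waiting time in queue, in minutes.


λ = 60/11.86 = 5.0590 /hr
μ = 60/8.11 = 7.3983 /hr
ρ = λ/μ = 5.0590/7.3983 = 0.6838
Wq = ρ/(μ−λ) = 0.6838/(7.3983−5.0590) = 0.29232 hr
In minutes: 0.29232·60 = 17.539 min

Final: 17.539 min


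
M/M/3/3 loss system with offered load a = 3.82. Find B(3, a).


B(c,a) = (a^c/c!) / Σ_{k=0}^{c} a^k/k!
a^3/3! = 9.290495
Σ terms (k=0..3): 1.00000 + 3.82000 + 7.29620 + 9.29049 = 21.406695
B = 9.290495/21.406695 = 0.433999

Final: 0.433999


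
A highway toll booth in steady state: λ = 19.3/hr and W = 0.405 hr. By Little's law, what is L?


L = λW = 19.3·0.405 = 7.8165

Final: 7.8165


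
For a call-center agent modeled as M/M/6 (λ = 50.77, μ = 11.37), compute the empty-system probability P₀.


a = λ/μ = 50.77/11.37 = 4.4653; ρ = a/c = 0.7442
Σ_{k=0}^{5} a^k/k! (terms k=0..5) = 1.00000 + 4.46526 + 9.96927 + 14.83846 + 16.56439 + 14.79286 = 61.63025
Tail: a^6/(6!(1−ρ)) = 7926.47679/(720·0.2558) = 43.03918
P₀ = 1/(61.63025 + 43.03918) = 1/104.66943 = 0.009554

Final: 0.009554


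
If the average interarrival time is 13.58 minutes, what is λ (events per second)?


λ = 1/(interarrival time) in consistent units.
1 second = 0.0166667 min, so λ = 0.0166667/13.58 = 0.001227 per second

Final: 0.001227 /sec


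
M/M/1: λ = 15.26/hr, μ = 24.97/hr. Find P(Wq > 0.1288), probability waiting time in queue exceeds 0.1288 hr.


ρ = 15.26/24.97 = 0.6111
P(Wq > t) = ρ·e^{−(μ−λ)t} = 0.6111·e^{−1.2506}
= 0.6111·0.286319 = 0.174979

Final: 0.174979


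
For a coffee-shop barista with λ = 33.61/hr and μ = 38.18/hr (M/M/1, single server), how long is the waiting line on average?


ρ = 33.61/38.18 = 0.8803
Lq = ρ²/(1−ρ) = 0.7749/0.1197 = 6.4742

Final: 6.4742


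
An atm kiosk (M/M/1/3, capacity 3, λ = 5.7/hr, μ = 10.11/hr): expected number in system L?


ρ = 5.7/10.11 = 0.5638
L = ρ[1 − (K+1)ρ^K + Kρ^(K+1)] / [(1−ρ)(1−ρ^(K+1))]
Numerator: 0.5638·(1 − 4·0.179214 + 3·0.101040) = 0.330536
Denominator: (0.4362)·(0.898960) = 0.392128
L = 0.330536/0.392128 = 0.8429

Final: 0.8429


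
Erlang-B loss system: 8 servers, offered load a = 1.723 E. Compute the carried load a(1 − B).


B(8,1.723) = 0.0003440 (Erlang-B)
Carried load = a(1 − B) = 1.723·(1 − 0.0003440) = 1.723·0.999656 = 1.7224 E

Final: 1.7224 Erlangs


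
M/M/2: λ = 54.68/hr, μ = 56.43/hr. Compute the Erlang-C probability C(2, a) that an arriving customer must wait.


a = λ/μ = 0.9690; ρ = a/2 = 0.4845
P₀ = 0.347260 (from M/M/c formula)
C(c,a) = [a^c/(c!(1−ρ))]·P₀ = [0.93894/(2·0.5155)]·0.347260
= 0.91070·0.347260 = 0.316248

Final: 0.316248


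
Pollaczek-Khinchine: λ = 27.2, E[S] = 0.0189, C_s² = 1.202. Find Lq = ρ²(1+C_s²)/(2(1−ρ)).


ρ = λ·E[S] = 27.2·0.0189 = 0.5141
Lq = ρ²(1+C_s²)/(2(1−ρ)) = 0.2643·(1+1.202)/(2·0.4859)
= 0.2643·2.2020/0.9718 = 0.59880

Final: 0.59880


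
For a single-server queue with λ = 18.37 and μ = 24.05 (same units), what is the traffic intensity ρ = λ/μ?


ρ = λ/μ = 18.37/24.05 = 0.7638

Final: 0.7638


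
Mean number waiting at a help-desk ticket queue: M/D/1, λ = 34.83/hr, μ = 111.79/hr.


ρ = 34.83/111.79 = 0.3116
M/D/1: Lq = ρ²/(2(1−ρ)) = 0.09707/(2·0.6884) = 0.07050

Final: 0.07050


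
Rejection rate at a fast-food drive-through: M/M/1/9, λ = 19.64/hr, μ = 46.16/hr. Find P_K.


ρ = λ/μ = 19.64/46.16 = 0.4255
P_K = (1−ρ)ρ^K/(1−ρ^(K+1)) = (0.5745·0.0004570)/(1 − 0.0001944)
= 0.0002625/0.999806 = 0.0002626

Final: 0.0002626


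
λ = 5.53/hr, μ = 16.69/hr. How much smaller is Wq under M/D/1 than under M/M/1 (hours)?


ρ = 5.53/16.69 = 0.3313
Wq(M/M/1) = ρ/(μ−λ) = 0.3313/11.16 = 0.02969 hr
Wq(M/D/1) = ρ/(2(μ−λ)) = 0.01484 hr
Savings = 0.02969 − 0.01484 = 0.01484 hr

Final: 0.01484 hr


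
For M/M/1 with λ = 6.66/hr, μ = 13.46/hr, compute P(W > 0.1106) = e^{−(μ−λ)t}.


W ~ Exponential(μ−λ) for M/M/1.
μ − λ = 13.46 − 6.66 = 6.8000
P(W > t) = e^{−(μ−λ)t} = e^{−0.7521} = 0.471385

Final: 0.471385


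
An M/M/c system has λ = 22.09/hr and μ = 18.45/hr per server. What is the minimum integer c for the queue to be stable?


Stability requires cμ > λ ⇔ c > λ/μ.
λ/μ = 22.09/18.45 = 1.1973
Minimum integer c = ⌊1.1973⌋ + 1 = 2
Check: 2·18.45 = 36.90 > 22.09, while 1·18.45 = 18.45 ≤ 22.09

Final: 2 servers


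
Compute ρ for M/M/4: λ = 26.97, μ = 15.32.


ρ = λ/(cμ) = 26.97/(4·15.32) = 26.97/61.28 = 0.4401

Final: 0.4401


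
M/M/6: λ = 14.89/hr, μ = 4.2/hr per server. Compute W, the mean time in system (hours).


a = 3.5452; ρ = 0.5909; P₀ = 0.027589
Lq = P₀·a^c·ρ/(c!(1−ρ)²) = 0.26857
Wq = Lq/λ = 0.26857/14.89 = 0.01804 hr
W = Wq + 1/μ = 0.01804 + 0.23810 = 0.25613 hr

Final: 0.25613 hr


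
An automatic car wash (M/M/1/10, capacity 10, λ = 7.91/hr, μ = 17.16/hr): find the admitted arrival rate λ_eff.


ρ = 0.4610; P_K = (1−ρ)ρ^10/(1−ρ^11) = 0.0002335
λ_eff = λ(1 − P_K) = 7.91·(1 − 0.0002335) = 7.91·0.999766 = 7.9082 /hr

Final: 7.9082 /hr


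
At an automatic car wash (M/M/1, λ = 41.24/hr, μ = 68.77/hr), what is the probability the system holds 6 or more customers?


ρ = 41.24/68.77 = 0.5997
P(N ≥ n) = ρ^n = 0.5997^6 = 0.046507

Final: 0.046507


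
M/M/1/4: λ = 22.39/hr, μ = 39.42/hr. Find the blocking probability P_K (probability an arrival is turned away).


ρ = λ/μ = 22.39/39.42 = 0.5680
P_K = (1−ρ)ρ^K/(1−ρ^(K+1)) = (0.4320·0.104076)/(1 − 0.059114)
= 0.044962/0.940886 = 0.047787

Final: 0.047787


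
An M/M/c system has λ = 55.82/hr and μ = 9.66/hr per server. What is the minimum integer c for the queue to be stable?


Stability requires cμ > λ ⇔ c > λ/μ.
λ/μ = 55.82/9.66 = 5.7785
Minimum integer c = ⌊5.7785⌋ + 1 = 6
Check: 6·9.66 = 57.96 > 55.82, while 5·9.66 = 48.30 ≤ 55.82

Final: 6 servers


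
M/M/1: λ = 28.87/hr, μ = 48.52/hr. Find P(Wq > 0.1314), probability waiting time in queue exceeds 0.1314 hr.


ρ = 28.87/48.52 = 0.5950
P(Wq > t) = ρ·e^{−(μ−λ)t} = 0.5950·e^{−2.5820}
= 0.5950·0.075622 = 0.044996

Final: 0.044996


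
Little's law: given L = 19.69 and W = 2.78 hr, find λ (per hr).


λ = L/W = 19.69/2.78 = 7.0827 /hr

Final: 7.0827 /hr


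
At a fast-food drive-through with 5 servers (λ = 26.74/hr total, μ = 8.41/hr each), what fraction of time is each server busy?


ρ = λ/(cμ) = 26.74/(5·8.41) = 26.74/42.05 = 0.6359

Final: 0.6359


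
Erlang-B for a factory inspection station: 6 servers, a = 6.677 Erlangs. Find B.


B(c,a) = (a^c/c!) / Σ_{k=0}^{c} a^k/k!
a^6/6! = 123.071009
Σ terms (k=0..6): 1.00000 + 6.67700 + 22.29116 + 49.61270 + 82.81600 + 110.59249 + 123.07101 = 396.060367
B = 123.071009/396.060367 = 0.310738

Final: 0.310738


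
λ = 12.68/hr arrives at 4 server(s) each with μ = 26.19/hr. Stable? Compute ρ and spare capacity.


Total capacity cμ = 4·26.19 = 104.76/hr
ρ = λ/(cμ) = 12.68/104.76 = 0.1210
Stable ⇔ ρ < 1: YES
Spare capacity = cμ − λ = 104.76 − 12.68 = 92.08/hr

Final: ρ = 0.1210; stable; margin = 92.08/hr


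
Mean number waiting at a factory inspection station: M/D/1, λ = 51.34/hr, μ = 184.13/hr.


ρ = 51.34/184.13 = 0.2788
M/D/1: Lq = ρ²/(2(1−ρ)) = 0.07774/(2·0.7212) = 0.05390

Final: 0.05390


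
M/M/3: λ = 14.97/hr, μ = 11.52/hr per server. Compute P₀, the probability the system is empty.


a = λ/μ = 14.97/11.52 = 1.2995; ρ = a/c = 0.4332
Σ_{k=0}^{2} a^k/k! (terms k=0..2) = 1.00000 + 1.29948 + 0.84432 = 3.14380
Tail: a^3/(3!(1−ρ)) = 2.19436/(6·0.5668) = 0.64520
P₀ = 1/(3.14380 + 0.64520) = 1/3.78900 = 0.263922

Final: 0.263922


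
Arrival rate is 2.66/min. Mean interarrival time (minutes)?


Mean interarrival time = 1/λ = 1/2.66 minute = 0.37594 minute
In minutes: 0.37594 × 1 = 0.3759 min

Final: 0.3759 min


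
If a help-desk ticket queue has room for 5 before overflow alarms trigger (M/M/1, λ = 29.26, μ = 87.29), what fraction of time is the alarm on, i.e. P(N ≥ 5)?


ρ = 29.26/87.29 = 0.3352
P(N ≥ n) = ρ^n = 0.3352^5 = 0.004232

Final: 0.004232


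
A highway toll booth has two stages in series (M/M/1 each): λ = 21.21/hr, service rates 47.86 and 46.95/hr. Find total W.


Each node sees arrival rate λ = 21.21/hr (tandem ⇒ throughput preserved).
W₁ = 1/(μ₁−λ) = 1/(47.86−21.21) = 0.03752 hr
W₂ = 1/(μ₂−λ) = 1/(46.95−21.21) = 0.03885 hr
W_total = W₁ + W₂ = 0.03752 + 0.03885 = 0.07637 hr

Final: 0.07637 hr


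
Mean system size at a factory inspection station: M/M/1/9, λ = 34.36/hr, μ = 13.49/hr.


ρ = 34.36/13.49 = 2.5471
L = ρ[1 − (K+1)ρ^K + Kρ^(K+1)] / [(1−ρ)(1−ρ^(K+1))]
Numerator: 2.5471·(1 − 10·4512.018269 + 9·11492.434967) = 148526.721439
Denominator: (-1.5471)·(-11491.434967) = 17778.076187
L = 148526.721439/17778.076187 = 8.3545

Final: 8.3545


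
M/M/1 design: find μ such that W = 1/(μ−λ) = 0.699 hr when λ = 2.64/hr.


W = 1/(μ−λ) ⇒ μ − λ = 1/W = 1/0.699 = 1.4306
μ = λ + 1/W = 2.64 + 1.4306 = 4.0706 per hr

Final: 4.0706 /hr


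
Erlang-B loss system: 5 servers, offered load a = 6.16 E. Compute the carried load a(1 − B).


B(5,6.16) = 0.371427 (Erlang-B)
Carried load = a(1 − B) = 6.16·(1 − 0.371427) = 6.16·0.628573 = 3.8720 E

Final: 3.8720 Erlangs


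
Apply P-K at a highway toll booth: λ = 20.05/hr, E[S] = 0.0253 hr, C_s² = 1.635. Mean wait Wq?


ρ = λ·E[S] = 20.05·0.0253 = 0.5073
E[S²] = E[S]²(1+C_s²) = 0.0253²·(1+1.635) = 0.001687
Wq = λ·E[S²]/(2(1−ρ)) = 20.05·0.001687/(2·0.4927) = 0.03432 hr

Final: 0.03432 hr


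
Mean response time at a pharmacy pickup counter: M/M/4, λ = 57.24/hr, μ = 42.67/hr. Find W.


a = 1.3415; ρ = 0.3354; P₀ = 0.259973
Lq = P₀·a^c·ρ/(c!(1−ρ)²) = 0.02663
Wq = Lq/λ = 0.02663/57.24 = 0.0004652 hr
W = Wq + 1/μ = 0.0004652 + 0.02344 = 0.02390 hr

Final: 0.02390 hr


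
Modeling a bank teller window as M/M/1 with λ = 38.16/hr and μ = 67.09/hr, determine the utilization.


ρ = λ/μ = 38.16/67.09 = 0.5688

Final: 0.5688


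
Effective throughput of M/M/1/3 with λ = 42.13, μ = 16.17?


ρ = 2.6054; P_K = (1−ρ)ρ^3/(1−ρ^4) = 0.629856
λ_eff = λ(1 − P_K) = 42.13·(1 − 0.629856) = 42.13·0.370144 = 15.5942 /hr

Final: 15.5942 /hr


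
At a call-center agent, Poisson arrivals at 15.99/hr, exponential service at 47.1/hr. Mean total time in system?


W = 1/(μ−λ) = 1/(47.1 − 15.99) = 1/31.11 = 0.03214 hr

Final: 0.03214 hr


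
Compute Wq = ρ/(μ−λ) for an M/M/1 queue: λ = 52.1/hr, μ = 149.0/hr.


ρ = 52.1/149.0 = 0.3497
Wq = ρ/(μ−λ) = 0.3497/(149.0 − 52.1) = 0.3497/96.90 = 0.003609 hr

Final: 0.003609 hr


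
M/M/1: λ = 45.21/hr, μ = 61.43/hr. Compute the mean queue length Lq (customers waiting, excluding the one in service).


ρ = 45.21/61.43 = 0.7360
Lq = ρ²/(1−ρ) = 0.5416/0.2640 = 2.0513

Final: 2.0513


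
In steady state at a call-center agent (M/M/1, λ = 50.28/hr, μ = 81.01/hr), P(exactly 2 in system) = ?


ρ = 50.28/81.01 = 0.6207
P_n = (1−ρ)·ρ^n = (1 − 0.6207)·0.6207^2 = 0.3793·0.385224 = 0.146129

Final: 0.146129


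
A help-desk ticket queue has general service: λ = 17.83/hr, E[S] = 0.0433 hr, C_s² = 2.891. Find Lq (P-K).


ρ = λ·E[S] = 17.83·0.0433 = 0.7720
Lq = ρ²(1+C_s²)/(2(1−ρ)) = 0.5960·(1+2.891)/(2·0.2280)
= 0.5960·3.8910/0.4559 = 5.08685

Final: 5.08685


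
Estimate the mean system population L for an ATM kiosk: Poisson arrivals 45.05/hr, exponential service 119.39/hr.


ρ = λ/μ = 45.05/119.39 = 0.3773
L = ρ/(1−ρ) = 0.3773/(1 − 0.3773) = 0.3773/0.6227 = 0.6060

Final: 0.6060


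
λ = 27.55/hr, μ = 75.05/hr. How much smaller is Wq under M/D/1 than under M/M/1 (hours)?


ρ = 27.55/75.05 = 0.3671
Wq(M/M/1) = ρ/(μ−λ) = 0.3671/47.50 = 0.007728 hr
Wq(M/D/1) = ρ/(2(μ−λ)) = 0.003864 hr
Savings = 0.007728 − 0.003864 = 0.003864 hr

Final: 0.003864 hr


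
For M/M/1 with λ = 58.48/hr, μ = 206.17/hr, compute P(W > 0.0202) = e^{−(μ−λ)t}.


W ~ Exponential(μ−λ) for M/M/1.
μ − λ = 206.17 − 58.48 = 147.6900
P(W > t) = e^{−(μ−λ)t} = e^{−2.9833} = 0.050624

Final: 0.050624


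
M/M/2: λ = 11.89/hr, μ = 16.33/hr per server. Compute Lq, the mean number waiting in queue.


a = λ/μ = 0.7281; ρ = a/2 = 0.3641
P₀ = 0.466218
Lq = P₀·a^c·ρ / (c!·(1−ρ)²) = 0.466218·0.53014·0.3641/(2·0.40443)
= 0.11124

Final: 0.11124


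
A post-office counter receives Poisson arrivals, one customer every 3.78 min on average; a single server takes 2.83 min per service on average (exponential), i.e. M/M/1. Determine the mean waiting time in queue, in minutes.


λ = 60/3.78 = 15.8730 /hr
μ = 60/2.83 = 21.2014 /hr
ρ = λ/μ = 15.8730/21.2014 = 0.7487
Wq = ρ/(μ−λ) = 0.7487/(21.2014−15.8730) = 0.14051 hr
In minutes: 0.14051·60 = 8.430 min

Final: 8.430 min


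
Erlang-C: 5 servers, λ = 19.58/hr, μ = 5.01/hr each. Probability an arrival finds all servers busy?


a = λ/μ = 3.9082; ρ = a/5 = 0.7816
P₀ = 0.014923 (from M/M/c formula)
C(c,a) = [a^c/(c!(1−ρ))]·P₀ = [911.74798/(120·0.2184)]·0.014923
= 34.79477·0.014923 = 0.519253

Final: 0.519253


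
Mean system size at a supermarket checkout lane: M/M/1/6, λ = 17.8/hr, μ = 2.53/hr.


ρ = 17.8/2.53 = 7.0356
L = ρ[1 − (K+1)ρ^K + Kρ^(K+1)] / [(1−ρ)(1−ρ^(K+1))]
Numerator: 7.0356·(1 − 7·121282.149886 + 6·853289.433981) = 30047262.242422
Denominator: (-6.0356)·(-853288.433981) = 5150084.737898
L = 30047262.242422/5150084.737898 = 5.8343

Final: 5.8343


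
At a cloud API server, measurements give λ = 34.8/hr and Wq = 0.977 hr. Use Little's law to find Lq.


Lq = λWq = 34.8·0.977 = 33.9996

Final: 33.9996


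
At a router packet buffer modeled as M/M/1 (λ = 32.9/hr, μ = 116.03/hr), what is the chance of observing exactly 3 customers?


ρ = 32.9/116.03 = 0.2835
P_n = (1−ρ)·ρ^n = (1 − 0.2835)·0.2835^3 = 0.7165·0.022797 = 0.016333

Final: 0.016333


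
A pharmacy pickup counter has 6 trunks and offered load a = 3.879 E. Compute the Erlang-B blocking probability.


B(c,a) = (a^c/c!) / Σ_{k=0}^{c} a^k/k!
a^6/6! = 4.731362
Σ terms (k=0..6): 1.00000 + 3.87900 + 7.52332 + 9.72765 + 9.43339 + 7.31843 + 4.73136 = 43.613153
B = 4.731362/43.613153 = 0.108485

Final: 0.108485


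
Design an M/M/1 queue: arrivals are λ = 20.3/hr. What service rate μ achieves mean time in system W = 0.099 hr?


W = 1/(μ−λ) ⇒ μ − λ = 1/W = 1/0.099 = 10.1010
μ = λ + 1/W = 20.3 + 10.1010 = 30.4010 per hr

Final: 30.4010 /hr


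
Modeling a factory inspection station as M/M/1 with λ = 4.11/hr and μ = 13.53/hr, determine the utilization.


ρ = λ/μ = 4.11/13.53 = 0.3038

Final: 0.3038


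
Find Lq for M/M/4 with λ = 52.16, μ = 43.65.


a = λ/μ = 1.1950; ρ = a/4 = 0.2987
P₀ = 0.301708
Lq = P₀·a^c·ρ / (c!·(1−ρ)²) = 0.301708·2.03898·0.2987/(24·0.49177)
= 0.01557

Final: 0.01557


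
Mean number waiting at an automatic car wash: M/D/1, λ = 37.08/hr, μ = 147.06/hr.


ρ = 37.08/147.06 = 0.2521
M/D/1: Lq = ρ²/(2(1−ρ)) = 0.06358/(2·0.7479) = 0.04251

Final: 0.04251


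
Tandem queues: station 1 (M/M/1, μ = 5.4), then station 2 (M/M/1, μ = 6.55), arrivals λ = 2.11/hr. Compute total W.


Each node sees arrival rate λ = 2.11/hr (tandem ⇒ throughput preserved).
W₁ = 1/(μ₁−λ) = 1/(5.4−2.11) = 0.30395 hr
W₂ = 1/(μ₂−λ) = 1/(6.55−2.11) = 0.22523 hr
W_total = W₁ + W₂ = 0.30395 + 0.22523 = 0.52918 hr

Final: 0.52918 hr


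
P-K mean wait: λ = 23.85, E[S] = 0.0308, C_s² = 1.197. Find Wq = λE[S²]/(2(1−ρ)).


ρ = λ·E[S] = 23.85·0.0308 = 0.7346
E[S²] = E[S]²(1+C_s²) = 0.0308²·(1+1.197) = 0.002084
Wq = λ·E[S²]/(2(1−ρ)) = 23.85·0.002084/(2·0.2654) = 0.09364 hr

Final: 0.09364 hr


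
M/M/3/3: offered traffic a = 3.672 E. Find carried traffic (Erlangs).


B(3,3.672) = 0.419611 (Erlang-B)
Carried load = a(1 − B) = 3.672·(1 − 0.419611) = 3.672·0.580389 = 2.1312 E

Final: 2.1312 Erlangs


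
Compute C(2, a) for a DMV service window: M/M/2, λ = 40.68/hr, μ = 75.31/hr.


a = λ/μ = 0.5402; ρ = a/2 = 0.2701
P₀ = 0.574699 (from M/M/c formula)
C(c,a) = [a^c/(c!(1−ρ))]·P₀ = [0.29178/(2·0.7299)]·0.574699
= 0.19987·0.574699 = 0.114867

Final: 0.114867


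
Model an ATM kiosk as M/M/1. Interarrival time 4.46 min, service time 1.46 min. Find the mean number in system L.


λ = 60/4.46 = 13.4529 /hr
μ = 60/1.46 = 41.0959 /hr
ρ = λ/μ = 13.4529/41.0959 = 0.3274
L = ρ/(1−ρ) = 0.3274/0.6726 = 0.4867

Final: 0.4867


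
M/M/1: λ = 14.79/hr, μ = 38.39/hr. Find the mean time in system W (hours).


W = 1/(μ−λ) = 1/(38.39 − 14.79) = 1/23.60 = 0.04237 hr

Final: 0.04237 hr


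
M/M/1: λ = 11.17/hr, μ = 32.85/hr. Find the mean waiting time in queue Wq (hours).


ρ = 11.17/32.85 = 0.3400
Wq = ρ/(μ−λ) = 0.3400/(32.85 − 11.17) = 0.3400/21.68 = 0.01568 hr

Final: 0.01568 hr


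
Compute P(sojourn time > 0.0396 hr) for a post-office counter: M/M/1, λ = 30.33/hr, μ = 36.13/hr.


W ~ Exponential(μ−λ) for M/M/1.
μ − λ = 36.13 − 30.33 = 5.8000
P(W > t) = e^{−(μ−λ)t} = e^{−0.2297} = 0.794788

Final: 0.794788


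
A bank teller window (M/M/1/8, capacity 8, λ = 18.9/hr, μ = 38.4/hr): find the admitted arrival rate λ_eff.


ρ = 0.4922; P_K = (1−ρ)ρ^8/(1−ρ^9) = 0.001752
λ_eff = λ(1 − P_K) = 18.9·(1 − 0.001752) = 18.9·0.998248 = 18.8669 /hr

Final: 18.8669 /hr


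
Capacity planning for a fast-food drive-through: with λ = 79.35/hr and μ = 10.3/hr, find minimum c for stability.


Stability requires cμ > λ ⇔ c > λ/μ.
λ/μ = 79.35/10.3 = 7.7039
Minimum integer c = ⌊7.7039⌋ + 1 = 8
Check: 8·10.3 = 82.40 > 79.35, while 7·10.3 = 72.10 ≤ 79.35

Final: 8 servers


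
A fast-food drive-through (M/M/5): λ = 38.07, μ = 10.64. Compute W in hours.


a = 3.5780; ρ = 0.7156; P₀ = 0.023460
Lq = P₀·a^c·ρ/(c!(1−ρ)²) = 1.01432
Wq = Lq/λ = 1.01432/38.07 = 0.02664 hr
W = Wq + 1/μ = 0.02664 + 0.09398 = 0.12063 hr

Final: 0.12063 hr


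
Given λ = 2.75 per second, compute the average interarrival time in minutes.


Mean interarrival time = 1/λ = 1/2.75 second = 0.36364 second
In minutes: 0.36364 × 0.0166667 = 0.006061 min

Final: 0.006061 min


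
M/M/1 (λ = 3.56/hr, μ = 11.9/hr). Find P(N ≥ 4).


ρ = 3.56/11.9 = 0.2992
P(N ≥ n) = ρ^n = 0.2992^4 = 0.008010

Final: 0.008010


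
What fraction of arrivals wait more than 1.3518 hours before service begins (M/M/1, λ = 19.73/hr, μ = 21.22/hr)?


ρ = 19.73/21.22 = 0.9298
P(Wq > t) = ρ·e^{−(μ−λ)t} = 0.9298·e^{−2.0142}
= 0.9298·0.133430 = 0.124061

Final: 0.124061


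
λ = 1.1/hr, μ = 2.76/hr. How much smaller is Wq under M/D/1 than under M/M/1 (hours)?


ρ = 1.1/2.76 = 0.3986
Wq(M/M/1) = ρ/(μ−λ) = 0.3986/1.66 = 0.24009 hr
Wq(M/D/1) = ρ/(2(μ−λ)) = 0.12005 hr
Savings = 0.24009 − 0.12005 = 0.12005 hr

Final: 0.12005 hr


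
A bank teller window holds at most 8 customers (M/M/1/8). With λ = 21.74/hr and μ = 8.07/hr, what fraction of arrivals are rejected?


ρ = λ/μ = 21.74/8.07 = 2.6939
P_K = (1−ρ)ρ^K/(1−ρ^(K+1)) = (-1.6939·2773.882369)/(1 − 7472.639741)
= -4698.757372/-7471.639741 = 0.628879

Final: 0.628879


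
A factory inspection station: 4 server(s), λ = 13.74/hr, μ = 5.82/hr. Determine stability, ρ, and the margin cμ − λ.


Total capacity cμ = 4·5.82 = 23.28/hr
ρ = λ/(cμ) = 13.74/23.28 = 0.5902
Stable ⇔ ρ < 1: YES
Spare capacity = cμ − λ = 23.28 − 13.74 = 9.54/hr

Final: ρ = 0.5902; stable; margin = 9.54/hr


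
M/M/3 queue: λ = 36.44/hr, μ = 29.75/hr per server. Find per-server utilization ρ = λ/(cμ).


ρ = λ/(cμ) = 36.44/(3·29.75) = 36.44/89.25 = 0.4083

Final: 0.4083


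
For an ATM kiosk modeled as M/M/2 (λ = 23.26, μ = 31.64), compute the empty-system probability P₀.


a = λ/μ = 23.26/31.64 = 0.7351; ρ = a/c = 0.3676
Σ_{k=0}^{1} a^k/k! (terms k=0..1) = 1.00000 + 0.73515 = 1.73515
Tail: a^2/(2!(1−ρ)) = 0.54044/(2·0.6324) = 0.42727
P₀ = 1/(1.73515 + 0.42727) = 1/2.16242 = 0.462445

Final: 0.462445


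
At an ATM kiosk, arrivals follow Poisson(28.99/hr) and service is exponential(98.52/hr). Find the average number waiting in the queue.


ρ = 28.99/98.52 = 0.2943
Lq = ρ²/(1−ρ) = 0.08659/0.7057 = 0.1227

Final: 0.1227


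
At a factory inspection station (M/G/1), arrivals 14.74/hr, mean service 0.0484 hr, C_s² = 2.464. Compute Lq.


ρ = λ·E[S] = 14.74·0.0484 = 0.7134
Lq = ρ²(1+C_s²)/(2(1−ρ)) = 0.5090·(1+2.464)/(2·0.2866)
= 0.5090·3.4640/0.5732 = 3.07597

Final: 3.07597


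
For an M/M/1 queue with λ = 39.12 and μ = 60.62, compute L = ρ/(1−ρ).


ρ = λ/μ = 39.12/60.62 = 0.6453
L = ρ/(1−ρ) = 0.6453/(1 − 0.6453) = 0.6453/0.3547 = 1.8195

Final: 1.8195


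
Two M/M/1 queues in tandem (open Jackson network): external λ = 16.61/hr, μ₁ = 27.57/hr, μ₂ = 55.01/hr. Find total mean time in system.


Each node sees arrival rate λ = 16.61/hr (tandem ⇒ throughput preserved).
W₁ = 1/(μ₁−λ) = 1/(27.57−16.61) = 0.09124 hr
W₂ = 1/(μ₂−λ) = 1/(55.01−16.61) = 0.02604 hr
W_total = W₁ + W₂ = 0.09124 + 0.02604 = 0.11728 hr

Final: 0.11728 hr


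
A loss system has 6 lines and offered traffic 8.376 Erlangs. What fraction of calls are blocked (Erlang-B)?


B(c,a) = (a^c/c!) / Σ_{k=0}^{c} a^k/k!
a^6/6! = 479.609211
Σ terms (k=0..6): 1.00000 + 8.37600 + 35.07869 + 97.93970 + 205.08573 + 343.55961 + 479.60921 = 1170.648929
B = 479.609211/1170.648929 = 0.409695

Final: 0.409695


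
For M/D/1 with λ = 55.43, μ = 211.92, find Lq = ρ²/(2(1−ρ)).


ρ = 55.43/211.92 = 0.2616
M/D/1: Lq = ρ²/(2(1−ρ)) = 0.06841/(2·0.7384) = 0.04632

Final: 0.04632


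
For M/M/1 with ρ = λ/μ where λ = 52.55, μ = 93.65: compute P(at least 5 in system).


ρ = 52.55/93.65 = 0.5611
P(N ≥ n) = ρ^n = 0.5611^5 = 0.055632

Final: 0.055632


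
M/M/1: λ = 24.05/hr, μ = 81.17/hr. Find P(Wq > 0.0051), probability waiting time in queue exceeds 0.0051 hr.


ρ = 24.05/81.17 = 0.2963
P(Wq > t) = ρ·e^{−(μ−λ)t} = 0.2963·e^{−0.2913}
= 0.2963·0.747282 = 0.221414

Final: 0.221414


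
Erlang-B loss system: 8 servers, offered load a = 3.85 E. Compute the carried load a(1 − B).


B(8,3.85) = 0.025923 (Erlang-B)
Carried load = a(1 − B) = 3.85·(1 − 0.025923) = 3.85·0.974077 = 3.7502 E

Final: 3.7502 Erlangs


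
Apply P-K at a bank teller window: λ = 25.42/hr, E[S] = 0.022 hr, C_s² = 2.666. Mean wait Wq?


ρ = λ·E[S] = 25.42·0.022 = 0.5592
E[S²] = E[S]²(1+C_s²) = 0.022²·(1+2.666) = 0.001774
Wq = λ·E[S²]/(2(1−ρ)) = 25.42·0.001774/(2·0.4408) = 0.05117 hr

Final: 0.05117 hr


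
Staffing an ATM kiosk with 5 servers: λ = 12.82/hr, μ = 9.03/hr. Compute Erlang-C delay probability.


a = λ/μ = 1.4197; ρ = a/5 = 0.2839
P₀ = 0.241498 (from M/M/c formula)
C(c,a) = [a^c/(c!(1−ρ))]·P₀ = [5.76768/(120·0.7161)]·0.241498
= 0.06712·0.241498 = 0.016210

Final: 0.016210


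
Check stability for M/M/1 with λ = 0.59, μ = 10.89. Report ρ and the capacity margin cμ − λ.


Total capacity cμ = 1·10.89 = 10.89/hr
ρ = λ/(cμ) = 0.59/10.89 = 0.05418
Stable ⇔ ρ < 1: YES
Spare capacity = cμ − λ = 10.89 − 0.59 = 10.30/hr

Final: ρ = 0.05418; stable; margin = 10.30/hr


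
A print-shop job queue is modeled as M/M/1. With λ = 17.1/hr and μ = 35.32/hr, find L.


ρ = λ/μ = 17.1/35.32 = 0.4841
L = ρ/(1−ρ) = 0.4841/(1 − 0.4841) = 0.4841/0.5159 = 0.9385

Final: 0.9385


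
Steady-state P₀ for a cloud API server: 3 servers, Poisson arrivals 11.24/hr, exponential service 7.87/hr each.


a = λ/μ = 11.24/7.87 = 1.4282; ρ = a/c = 0.4761
Σ_{k=0}^{2} a^k/k! (terms k=0..2) = 1.00000 + 1.42821 + 1.01989 = 3.44810
Tail: a^3/(3!(1−ρ)) = 2.91323/(6·0.5239) = 0.92672
P₀ = 1/(3.44810 + 0.92672) = 1/4.37482 = 0.228581

Final: 0.228581


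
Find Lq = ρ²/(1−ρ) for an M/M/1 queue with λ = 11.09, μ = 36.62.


ρ = 11.09/36.62 = 0.3028
Lq = ρ²/(1−ρ) = 0.09171/0.6972 = 0.1316

Final: 0.1316


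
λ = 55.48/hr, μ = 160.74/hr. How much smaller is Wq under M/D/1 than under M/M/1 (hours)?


ρ = 55.48/160.74 = 0.3452
Wq(M/M/1) = ρ/(μ−λ) = 0.3452/105.26 = 0.003279 hr
Wq(M/D/1) = ρ/(2(μ−λ)) = 0.001640 hr
Savings = 0.003279 − 0.001640 = 0.001640 hr

Final: 0.001640 hr


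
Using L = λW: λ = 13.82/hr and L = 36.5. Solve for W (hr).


W = L/λ = 36.5/13.82 = 2.6411 hr

Final: 2.6411 hr


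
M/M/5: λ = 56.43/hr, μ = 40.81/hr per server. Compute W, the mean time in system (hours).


a = 1.3827; ρ = 0.2765; P₀ = 0.250631
Lq = P₀·a^c·ρ/(c!(1−ρ)²) = 0.005579
Wq = Lq/λ = 0.005579/56.43 = 0.00009886 hr
W = Wq + 1/μ = 0.00009886 + 0.02450 = 0.02460 hr

Final: 0.02460 hr


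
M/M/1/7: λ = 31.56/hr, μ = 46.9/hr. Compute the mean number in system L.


ρ = 31.56/46.9 = 0.6729
L = ρ[1 − (K+1)ρ^K + Kρ^(K+1)] / [(1−ρ)(1−ρ^(K+1))]
Numerator: 0.6729·(1 − 8·0.062481 + 7·0.042045) = 0.534612
Denominator: (0.3271)·(0.957955) = 0.313327
L = 0.534612/0.313327 = 1.7062

Final: 1.7062


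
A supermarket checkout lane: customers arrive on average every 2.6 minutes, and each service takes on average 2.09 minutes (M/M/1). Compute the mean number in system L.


λ = 60/2.6 = 23.0769 /hr
μ = 60/2.09 = 28.7081 /hr
ρ = λ/μ = 23.0769/28.7081 = 0.8038
L = ρ/(1−ρ) = 0.8038/0.1962 = 4.0980

Final: 4.0980


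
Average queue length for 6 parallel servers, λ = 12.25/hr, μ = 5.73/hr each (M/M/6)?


a = λ/μ = 2.1379; ρ = a/6 = 0.3563
P₀ = 0.117644
Lq = P₀·a^c·ρ / (c!·(1−ρ)²) = 0.117644·95.47481·0.3563/(720·0.41433)
= 0.01342

Final: 0.01342


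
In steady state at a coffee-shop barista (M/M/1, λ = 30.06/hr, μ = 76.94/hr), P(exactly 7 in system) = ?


ρ = 30.06/76.94 = 0.3907
P_n = (1−ρ)·ρ^n = (1 − 0.3907)·0.3907^7 = 0.6093·0.001389 = 0.0008466

Final: 0.0008466


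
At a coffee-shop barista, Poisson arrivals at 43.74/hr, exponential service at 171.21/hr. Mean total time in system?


W = 1/(μ−λ) = 1/(171.21 − 43.74) = 1/127.47 = 0.007845 hr

Final: 0.007845 hr


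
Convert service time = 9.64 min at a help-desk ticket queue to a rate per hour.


μ = 1/(service time) in consistent units.
1 hour = 60 min, so μ = 60/9.64 = 6.2241 per hour

Final: 6.2241 /hr


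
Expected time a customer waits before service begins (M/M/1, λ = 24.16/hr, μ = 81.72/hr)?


ρ = 24.16/81.72 = 0.2956
Wq = ρ/(μ−λ) = 0.2956/(81.72 − 24.16) = 0.2956/57.56 = 0.005136 hr

Final: 0.005136 hr


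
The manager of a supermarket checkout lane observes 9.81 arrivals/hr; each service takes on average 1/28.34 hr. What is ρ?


ρ = λ/μ = 9.81/28.34 = 0.3462

Final: 0.3462


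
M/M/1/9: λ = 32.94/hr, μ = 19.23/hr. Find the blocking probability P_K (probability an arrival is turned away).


ρ = λ/μ = 32.94/19.23 = 1.7129
P_K = (1−ρ)ρ^K/(1−ρ^(K+1)) = (-0.7129·126.969320)/(1 − 217.491909)
= -90.522589/-216.491909 = 0.418134

Final: 0.418134


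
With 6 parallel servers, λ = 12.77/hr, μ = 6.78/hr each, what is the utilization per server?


ρ = λ/(cμ) = 12.77/(6·6.78) = 12.77/40.68 = 0.3139

Final: 0.3139


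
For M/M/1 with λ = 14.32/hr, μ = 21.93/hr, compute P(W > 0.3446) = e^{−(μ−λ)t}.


W ~ Exponential(μ−λ) for M/M/1.
μ − λ = 21.93 − 14.32 = 7.6100
P(W > t) = e^{−(μ−λ)t} = e^{−2.6224} = 0.072628

Final: 0.072628


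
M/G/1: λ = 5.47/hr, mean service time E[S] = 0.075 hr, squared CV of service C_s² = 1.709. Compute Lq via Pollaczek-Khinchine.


ρ = λ·E[S] = 5.47·0.075 = 0.4102
Lq = ρ²(1+C_s²)/(2(1−ρ)) = 0.1683·(1+1.709)/(2·0.5897)
= 0.1683·2.7090/1.1795 = 0.38655

Final: 0.38655


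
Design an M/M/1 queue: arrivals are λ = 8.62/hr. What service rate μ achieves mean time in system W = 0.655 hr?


W = 1/(μ−λ) ⇒ μ − λ = 1/W = 1/0.655 = 1.5267
μ = λ + 1/W = 8.62 + 1.5267 = 10.1467 per hr

Final: 10.1467 /hr


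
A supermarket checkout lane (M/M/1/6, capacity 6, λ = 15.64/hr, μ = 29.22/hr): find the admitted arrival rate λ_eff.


ρ = 0.5352; P_K = (1−ρ)ρ^6/(1−ρ^7) = 0.011068
λ_eff = λ(1 − P_K) = 15.64·(1 − 0.011068) = 15.64·0.988932 = 15.4669 /hr

Final: 15.4669 /hr


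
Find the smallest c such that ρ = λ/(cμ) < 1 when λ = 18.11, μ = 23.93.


Stability requires cμ > λ ⇔ c > λ/μ.
λ/μ = 18.11/23.93 = 0.7568
Minimum integer c = ⌊0.7568⌋ + 1 = 1
Check: 1·23.93 = 23.93 > 18.11, while 0·23.93 = 0.00 ≤ 18.11

Final: 1 servers


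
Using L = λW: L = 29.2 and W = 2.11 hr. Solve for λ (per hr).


λ = L/W = 29.2/2.11 = 13.8389 /hr

Final: 13.8389 /hr


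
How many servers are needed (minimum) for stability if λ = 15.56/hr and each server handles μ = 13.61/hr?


Stability requires cμ > λ ⇔ c > λ/μ.
λ/μ = 15.56/13.61 = 1.1433
Minimum integer c = ⌊1.1433⌋ + 1 = 2
Check: 2·13.61 = 27.22 > 15.56, while 1·13.61 = 13.61 ≤ 15.56

Final: 2 servers
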